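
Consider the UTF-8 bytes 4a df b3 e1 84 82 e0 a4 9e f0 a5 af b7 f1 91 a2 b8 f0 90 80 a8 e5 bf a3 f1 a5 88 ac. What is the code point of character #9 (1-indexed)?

U+6522C

Offset 0: leading byte 0x4A = 01001010 → 1-byte char #1 = 4A.
Offset 1: leading byte 0xDF = 11011111 → 2-byte char #2 = DF B3.
Offset 3: leading byte 0xE1 = 11100001 → 3-byte char #3 = E1 84 82.
Offset 6: leading byte 0xE0 = 11100000 → 3-byte char #4 = E0 A4 9E.
Offset 9: leading byte 0xF0 = 11110000 → 4-byte char #5 = F0 A5 AF B7.
Offset 13: leading byte 0xF1 = 11110001 → 4-byte char #6 = F1 91 A2 B8.
Offset 17: leading byte 0xF0 = 11110000 → 4-byte char #7 = F0 90 80 A8.
Offset 21: leading byte 0xE5 = 11100101 → 3-byte char #8 = E5 BF A3.
Offset 24: leading byte 0xF1 = 11110001 → 4-byte char #9 = F1 A5 88 AC.
Leading byte 0xF1 = 11110001 matches 11110xxx → 4-byte sequence.
Byte 1: 0xF1 = 11110001, payload 001 (3 bits).
Byte 2: 0xA5 = 10100101 (10xxxxxx ✓), payload 100101.
Byte 3: 0x88 = 10001000 (10xxxxxx ✓), payload 001000.
Byte 4: 0xAC = 10101100 (10xxxxxx ✓), payload 101100.
Concatenate: 001100101001000101100 = 0x6522C (21 bits → U+6522C).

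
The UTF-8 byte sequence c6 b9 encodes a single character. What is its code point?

Leading byte 0xC6 = 11000110 matches 110xxxxx → 2-byte sequence.
Byte 1: 0xC6 = 11000110, payload 00110 (5 bits).
Byte 2: 0xB9 = 10111001 (10xxxxxx ✓), payload 111001.
Concatenate: 00110111001 = 0x1B9 (11 bits → U+01B9).

U+01B9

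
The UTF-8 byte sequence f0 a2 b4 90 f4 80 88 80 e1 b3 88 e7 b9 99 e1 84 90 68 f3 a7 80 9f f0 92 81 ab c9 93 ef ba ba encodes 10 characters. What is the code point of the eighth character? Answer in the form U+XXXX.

U+1206B

Offset 0: leading byte 0xF0 = 11110000 → 4-byte char #1 = F0 A2 B4 90.
Offset 4: leading byte 0xF4 = 11110100 → 4-byte char #2 = F4 80 88 80.
Offset 8: leading byte 0xE1 = 11100001 → 3-byte char #3 = E1 B3 88.
Offset 11: leading byte 0xE7 = 11100111 → 3-byte char #4 = E7 B9 99.
Offset 14: leading byte 0xE1 = 11100001 → 3-byte char #5 = E1 84 90.
Offset 17: leading byte 0x68 = 01101000 → 1-byte char #6 = 68.
Offset 18: leading byte 0xF3 = 11110011 → 4-byte char #7 = F3 A7 80 9F.
Offset 22: leading byte 0xF0 = 11110000 → 4-byte char #8 = F0 92 81 AB.
Leading byte 0xF0 = 11110000 matches 11110xxx → 4-byte sequence.
Byte 1: 0xF0 = 11110000, payload 000 (3 bits).
Byte 2: 0x92 = 10010010 (10xxxxxx ✓), payload 010010.
Byte 3: 0x81 = 10000001 (10xxxxxx ✓), payload 000001.
Byte 4: 0xAB = 10101011 (10xxxxxx ✓), payload 101011.
Concatenate: 000010010000001101011 = 0x1206B (21 bits → U+1206B).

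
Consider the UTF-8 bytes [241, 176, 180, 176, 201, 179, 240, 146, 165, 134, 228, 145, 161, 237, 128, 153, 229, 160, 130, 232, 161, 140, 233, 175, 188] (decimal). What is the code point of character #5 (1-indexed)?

U+D019

Offset 0: leading byte 0xF1 = 11110001 → 4-byte char #1 = F1 B0 B4 B0.
Offset 4: leading byte 0xC9 = 11001001 → 2-byte char #2 = C9 B3.
Offset 6: leading byte 0xF0 = 11110000 → 4-byte char #3 = F0 92 A5 86.
Offset 10: leading byte 0xE4 = 11100100 → 3-byte char #4 = E4 91 A1.
Offset 13: leading byte 0xED = 11101101 → 3-byte char #5 = ED 80 99.
Leading byte 0xED = 11101101 matches 1110xxxx → 3-byte sequence.
Byte 1: 0xED = 11101101, payload 1101 (4 bits).
Byte 2: 0x80 = 10000000 (10xxxxxx ✓), payload 000000.
Byte 3: 0x99 = 10011001 (10xxxxxx ✓), payload 011001.
Concatenate: 1101000000011001 = 0xD019 (16 bits → U+D019).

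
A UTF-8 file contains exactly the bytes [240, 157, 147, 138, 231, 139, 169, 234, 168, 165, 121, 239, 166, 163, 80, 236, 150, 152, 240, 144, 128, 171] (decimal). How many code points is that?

Byte at offset 0: 0xF0 = 11110000 → 4-byte char (#1). Advance 4.
Byte at offset 4: 0xE7 = 11100111 → 3-byte char (#2). Advance 3.
Byte at offset 7: 0xEA = 11101010 → 3-byte char (#3). Advance 3.
Byte at offset 10: 0x79 = 01111001 → 1-byte char (#4). Advance 1.
Byte at offset 11: 0xEF = 11101111 → 3-byte char (#5). Advance 3.
Byte at offset 14: 0x50 = 01010000 → 1-byte char (#6). Advance 1.
Byte at offset 15: 0xEC = 11101100 → 3-byte char (#7). Advance 3.
Byte at offset 18: 0xF0 = 11110000 → 4-byte char (#8). Advance 4.
Reached end at offset 22 after 8 code points.

8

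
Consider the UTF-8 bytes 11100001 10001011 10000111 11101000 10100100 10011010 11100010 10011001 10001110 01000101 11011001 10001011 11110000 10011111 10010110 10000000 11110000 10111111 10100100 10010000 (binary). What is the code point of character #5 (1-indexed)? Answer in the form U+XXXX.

U+064B

Offset 0: leading byte 0xE1 = 11100001 → 3-byte char #1 = E1 8B 87.
Offset 3: leading byte 0xE8 = 11101000 → 3-byte char #2 = E8 A4 9A.
Offset 6: leading byte 0xE2 = 11100010 → 3-byte char #3 = E2 99 8E.
Offset 9: leading byte 0x45 = 01000101 → 1-byte char #4 = 45.
Offset 10: leading byte 0xD9 = 11011001 → 2-byte char #5 = D9 8B.
Leading byte 0xD9 = 11011001 matches 110xxxxx → 2-byte sequence.
Byte 1: 0xD9 = 11011001, payload 11001 (5 bits).
Byte 2: 0x8B = 10001011 (10xxxxxx ✓), payload 001011.
Concatenate: 11001001011 = 0x64B (11 bits → U+064B).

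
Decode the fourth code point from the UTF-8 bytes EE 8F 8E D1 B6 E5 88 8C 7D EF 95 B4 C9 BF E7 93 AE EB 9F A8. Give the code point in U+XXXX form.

U+007D

Offset 0: leading byte 0xEE = 11101110 → 3-byte char #1 = EE 8F 8E.
Offset 3: leading byte 0xD1 = 11010001 → 2-byte char #2 = D1 B6.
Offset 5: leading byte 0xE5 = 11100101 → 3-byte char #3 = E5 88 8C.
Offset 8: leading byte 0x7D = 01111101 → 1-byte char #4 = 7D.
Leading byte 0x7D = 01111101 matches 0xxxxxxx → 1-byte sequence.
Byte 1: 0x7D = 01111101, payload 1111101 (7 bits).
Concatenate: 1111101 = 0x7D (7 bits → U+007D).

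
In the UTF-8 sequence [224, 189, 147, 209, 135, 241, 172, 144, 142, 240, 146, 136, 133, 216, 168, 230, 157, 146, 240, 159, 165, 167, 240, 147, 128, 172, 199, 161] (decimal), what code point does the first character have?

Offset 0: leading byte 0xE0 = 11100000 → 3-byte char #1 = E0 BD 93.
Leading byte 0xE0 = 11100000 matches 1110xxxx → 3-byte sequence.
Byte 1: 0xE0 = 11100000, payload 0000 (4 bits).
Byte 2: 0xBD = 10111101 (10xxxxxx ✓), payload 111101.
Byte 3: 0x93 = 10010011 (10xxxxxx ✓), payload 010011.
Concatenate: 0000111101010011 = 0xF53 (16 bits → U+0F53).

U+0F53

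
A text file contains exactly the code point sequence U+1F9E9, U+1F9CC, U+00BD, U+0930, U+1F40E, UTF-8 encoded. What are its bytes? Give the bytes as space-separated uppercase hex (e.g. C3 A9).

F0 9F A7 A9 F0 9F A7 8C C2 BD E0 A4 B0 F0 9F 90 8E

U+1F9E9: 4-byte form → F0 9F A7 A9.
U+1F9CC: 4-byte form → F0 9F A7 8C.
U+00BD: 2-byte form → C2 BD.
U+0930: 3-byte form → E0 A4 B0.
U+1F40E: 4-byte form → F0 9F 90 8E.
Concatenated (17 bytes): F0 9F A7 A9 F0 9F A7 8C C2 BD E0 A4 B0 F0 9F 90 8E.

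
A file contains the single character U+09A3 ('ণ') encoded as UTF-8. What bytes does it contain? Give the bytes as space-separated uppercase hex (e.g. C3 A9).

U+09A3 = 0x9A3 = 2467 decimal. In range U+0800–U+FFFF → 3-byte form: 1110xxxx 10xxxxxx 10xxxxxx.
Binary (16 bits): 0000100110100011.
Split 4+6+6: 0000 | 100110 | 100011.
Byte 1: 11100000 = 0xE0.
Byte 2: 10100110 = 0xA6.
Byte 3: 10100011 = 0xA3.

E0 A6 A3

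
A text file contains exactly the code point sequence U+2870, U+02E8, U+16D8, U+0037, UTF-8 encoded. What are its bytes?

U+2870: 3-byte form → E2 A1 B0.
U+02E8: 2-byte form → CB A8.
U+16D8: 3-byte form → E1 9B 98.
U+0037: 1-byte form → 37.
Concatenated (9 bytes): E2 A1 B0 CB A8 E1 9B 98 37.

E2 A1 B0 CB A8 E1 9B 98 37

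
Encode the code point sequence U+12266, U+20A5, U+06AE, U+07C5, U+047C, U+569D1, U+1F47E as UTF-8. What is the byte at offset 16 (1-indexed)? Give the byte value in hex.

1-indexed offset 16 is 0-indexed offset 15.
U+12266 → 4-byte form F0 92 89 A6 at offsets 0–3.
U+20A5 → 3-byte form E2 82 A5 at offsets 4–6.
U+06AE → 2-byte form DA AE at offsets 7–8.
U+07C5 → 2-byte form DF 85 at offsets 9–10.
U+047C → 2-byte form D1 BC at offsets 11–12.
U+569D1 → 4-byte form F1 96 A7 91 at offsets 13–16.
Offset 15 falls in char 6's range; it's byte 3 of F1 96 A7 91 = 0xA7.

0xA7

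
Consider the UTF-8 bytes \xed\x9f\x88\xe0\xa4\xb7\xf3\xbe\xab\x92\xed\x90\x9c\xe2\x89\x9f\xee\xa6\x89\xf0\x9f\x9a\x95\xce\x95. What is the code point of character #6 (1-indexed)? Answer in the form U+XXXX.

Offset 0: leading byte 0xED = 11101101 → 3-byte char #1 = ED 9F 88.
Offset 3: leading byte 0xE0 = 11100000 → 3-byte char #2 = E0 A4 B7.
Offset 6: leading byte 0xF3 = 11110011 → 4-byte char #3 = F3 BE AB 92.
Offset 10: leading byte 0xED = 11101101 → 3-byte char #4 = ED 90 9C.
Offset 13: leading byte 0xE2 = 11100010 → 3-byte char #5 = E2 89 9F.
Offset 16: leading byte 0xEE = 11101110 → 3-byte char #6 = EE A6 89.
Leading byte 0xEE = 11101110 matches 1110xxxx → 3-byte sequence.
Byte 1: 0xEE = 11101110, payload 1110 (4 bits).
Byte 2: 0xA6 = 10100110 (10xxxxxx ✓), payload 100110.
Byte 3: 0x89 = 10001001 (10xxxxxx ✓), payload 001001.
Concatenate: 1110100110001001 = 0xE989 (16 bits → U+E989).

U+E989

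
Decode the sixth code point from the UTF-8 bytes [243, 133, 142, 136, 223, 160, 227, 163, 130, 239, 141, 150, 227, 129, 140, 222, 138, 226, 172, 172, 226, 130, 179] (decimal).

Offset 0: leading byte 0xF3 = 11110011 → 4-byte char #1 = F3 85 8E 88.
Offset 4: leading byte 0xDF = 11011111 → 2-byte char #2 = DF A0.
Offset 6: leading byte 0xE3 = 11100011 → 3-byte char #3 = E3 A3 82.
Offset 9: leading byte 0xEF = 11101111 → 3-byte char #4 = EF 8D 96.
Offset 12: leading byte 0xE3 = 11100011 → 3-byte char #5 = E3 81 8C.
Offset 15: leading byte 0xDE = 11011110 → 2-byte char #6 = DE 8A.
Leading byte 0xDE = 11011110 matches 110xxxxx → 2-byte sequence.
Byte 1: 0xDE = 11011110, payload 11110 (5 bits).
Byte 2: 0x8A = 10001010 (10xxxxxx ✓), payload 001010.
Concatenate: 11110001010 = 0x78A (11 bits → U+078A).

U+078A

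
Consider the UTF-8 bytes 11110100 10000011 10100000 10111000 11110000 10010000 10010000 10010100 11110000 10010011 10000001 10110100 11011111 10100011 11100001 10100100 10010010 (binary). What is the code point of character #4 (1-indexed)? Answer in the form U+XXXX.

U+07E3

Offset 0: leading byte 0xF4 = 11110100 → 4-byte char #1 = F4 83 A0 B8.
Offset 4: leading byte 0xF0 = 11110000 → 4-byte char #2 = F0 90 90 94.
Offset 8: leading byte 0xF0 = 11110000 → 4-byte char #3 = F0 93 81 B4.
Offset 12: leading byte 0xDF = 11011111 → 2-byte char #4 = DF A3.
Leading byte 0xDF = 11011111 matches 110xxxxx → 2-byte sequence.
Byte 1: 0xDF = 11011111, payload 11111 (5 bits).
Byte 2: 0xA3 = 10100011 (10xxxxxx ✓), payload 100011.
Concatenate: 11111100011 = 0x7E3 (11 bits → U+07E3).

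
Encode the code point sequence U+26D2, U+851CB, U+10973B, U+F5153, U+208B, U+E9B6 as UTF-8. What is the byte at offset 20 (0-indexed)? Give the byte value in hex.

0xB6

U+26D2 → 3-byte form E2 9B 92 at offsets 0–2.
U+851CB → 4-byte form F2 85 87 8B at offsets 3–6.
U+10973B → 4-byte form F4 89 9C BB at offsets 7–10.
U+F5153 → 4-byte form F3 B5 85 93 at offsets 11–14.
U+208B → 3-byte form E2 82 8B at offsets 15–17.
U+E9B6 → 3-byte form EE A6 B6 at offsets 18–20.
Offset 20 falls in char 6's range; it's byte 3 of EE A6 B6 = 0xB6.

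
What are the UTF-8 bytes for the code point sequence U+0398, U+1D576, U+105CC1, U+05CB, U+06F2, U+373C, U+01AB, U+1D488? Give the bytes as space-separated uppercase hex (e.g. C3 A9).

U+0398: 2-byte form → CE 98.
U+1D576: 4-byte form → F0 9D 95 B6.
U+105CC1: 4-byte form → F4 85 B3 81.
U+05CB: 2-byte form → D7 8B.
U+06F2: 2-byte form → DB B2.
U+373C: 3-byte form → E3 9C BC.
U+01AB: 2-byte form → C6 AB.
U+1D488: 4-byte form → F0 9D 92 88.
Concatenated (23 bytes): CE 98 F0 9D 95 B6 F4 85 B3 81 D7 8B DB B2 E3 9C BC C6 AB F0 9D 92 88.

CE 98 F0 9D 95 B6 F4 85 B3 81 D7 8B DB B2 E3 9C BC C6 AB F0 9D 92 88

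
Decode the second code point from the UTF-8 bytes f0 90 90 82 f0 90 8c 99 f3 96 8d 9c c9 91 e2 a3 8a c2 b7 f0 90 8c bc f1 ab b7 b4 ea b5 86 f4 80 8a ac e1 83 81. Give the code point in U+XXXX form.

U+10319

Offset 0: leading byte 0xF0 = 11110000 → 4-byte char #1 = F0 90 90 82.
Offset 4: leading byte 0xF0 = 11110000 → 4-byte char #2 = F0 90 8C 99.
Leading byte 0xF0 = 11110000 matches 11110xxx → 4-byte sequence.
Byte 1: 0xF0 = 11110000, payload 000 (3 bits).
Byte 2: 0x90 = 10010000 (10xxxxxx ✓), payload 010000.
Byte 3: 0x8C = 10001100 (10xxxxxx ✓), payload 001100.
Byte 4: 0x99 = 10011001 (10xxxxxx ✓), payload 011001.
Concatenate: 000010000001100011001 = 0x10319 (21 bits → U+10319).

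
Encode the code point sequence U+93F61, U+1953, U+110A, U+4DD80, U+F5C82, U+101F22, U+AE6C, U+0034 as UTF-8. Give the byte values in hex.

U+93F61: 4-byte form → F2 93 BD A1.
U+1953: 3-byte form → E1 A5 93.
U+110A: 3-byte form → E1 84 8A.
U+4DD80: 4-byte form → F1 8D B6 80.
U+F5C82: 4-byte form → F3 B5 B2 82.
U+101F22: 4-byte form → F4 81 BC A2.
U+AE6C: 3-byte form → EA B9 AC.
U+0034: 1-byte form → 34.
Concatenated (26 bytes): F2 93 BD A1 E1 A5 93 E1 84 8A F1 8D B6 80 F3 B5 B2 82 F4 81 BC A2 EA B9 AC 34.

F2 93 BD A1 E1 A5 93 E1 84 8A F1 8D B6 80 F3 B5 B2 82 F4 81 BC A2 EA B9 AC 34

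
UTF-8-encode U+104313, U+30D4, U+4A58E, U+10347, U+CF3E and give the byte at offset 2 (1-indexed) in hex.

1-indexed offset 2 is 0-indexed offset 1.
U+104313 → 4-byte form F4 84 8C 93 at offsets 0–3.
Offset 1 falls in char 1's range; it's byte 2 of F4 84 8C 93 = 0x84.

0x84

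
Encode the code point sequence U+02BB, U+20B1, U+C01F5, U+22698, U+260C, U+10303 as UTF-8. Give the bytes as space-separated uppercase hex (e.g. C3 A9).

U+02BB: 2-byte form → CA BB.
U+20B1: 3-byte form → E2 82 B1.
U+C01F5: 4-byte form → F3 80 87 B5.
U+22698: 4-byte form → F0 A2 9A 98.
U+260C: 3-byte form → E2 98 8C.
U+10303: 4-byte form → F0 90 8C 83.
Concatenated (20 bytes): CA BB E2 82 B1 F3 80 87 B5 F0 A2 9A 98 E2 98 8C F0 90 8C 83.

CA BB E2 82 B1 F3 80 87 B5 F0 A2 9A 98 E2 98 8C F0 90 8C 83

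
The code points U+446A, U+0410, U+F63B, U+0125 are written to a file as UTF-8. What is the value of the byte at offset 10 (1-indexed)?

1-indexed offset 10 is 0-indexed offset 9.
U+446A → 3-byte form E4 91 AA at offsets 0–2.
U+0410 → 2-byte form D0 90 at offsets 3–4.
U+F63B → 3-byte form EF 98 BB at offsets 5–7.
U+0125 → 2-byte form C4 A5 at offsets 8–9.
Offset 9 falls in char 4's range; it's byte 2 of C4 A5 = 0xA5.

0xA5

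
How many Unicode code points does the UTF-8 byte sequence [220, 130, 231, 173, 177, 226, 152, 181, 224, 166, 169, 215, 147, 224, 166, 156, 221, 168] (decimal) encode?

Byte at offset 0: 0xDC = 11011100 → 2-byte char (#1). Advance 2.
Byte at offset 2: 0xE7 = 11100111 → 3-byte char (#2). Advance 3.
Byte at offset 5: 0xE2 = 11100010 → 3-byte char (#3). Advance 3.
Byte at offset 8: 0xE0 = 11100000 → 3-byte char (#4). Advance 3.
Byte at offset 11: 0xD7 = 11010111 → 2-byte char (#5). Advance 2.
Byte at offset 13: 0xE0 = 11100000 → 3-byte char (#6). Advance 3.
Byte at offset 16: 0xDD = 11011101 → 2-byte char (#7). Advance 2.
Reached end at offset 18 after 7 code points.

7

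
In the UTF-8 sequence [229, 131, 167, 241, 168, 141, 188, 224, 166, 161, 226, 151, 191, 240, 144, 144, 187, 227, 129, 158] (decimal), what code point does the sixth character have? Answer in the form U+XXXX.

Offset 0: leading byte 0xE5 = 11100101 → 3-byte char #1 = E5 83 A7.
Offset 3: leading byte 0xF1 = 11110001 → 4-byte char #2 = F1 A8 8D BC.
Offset 7: leading byte 0xE0 = 11100000 → 3-byte char #3 = E0 A6 A1.
Offset 10: leading byte 0xE2 = 11100010 → 3-byte char #4 = E2 97 BF.
Offset 13: leading byte 0xF0 = 11110000 → 4-byte char #5 = F0 90 90 BB.
Offset 17: leading byte 0xE3 = 11100011 → 3-byte char #6 = E3 81 9E.
Leading byte 0xE3 = 11100011 matches 1110xxxx → 3-byte sequence.
Byte 1: 0xE3 = 11100011, payload 0011 (4 bits).
Byte 2: 0x81 = 10000001 (10xxxxxx ✓), payload 000001.
Byte 3: 0x9E = 10011110 (10xxxxxx ✓), payload 011110.
Concatenate: 0011000001011110 = 0x305E (16 bits → U+305E).

U+305E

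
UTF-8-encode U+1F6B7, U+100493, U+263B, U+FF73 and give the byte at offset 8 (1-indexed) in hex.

0x93

1-indexed offset 8 is 0-indexed offset 7.
U+1F6B7 → 4-byte form F0 9F 9A B7 at offsets 0–3.
U+100493 → 4-byte form F4 80 92 93 at offsets 4–7.
Offset 7 falls in char 2's range; it's byte 4 of F4 80 92 93 = 0x93.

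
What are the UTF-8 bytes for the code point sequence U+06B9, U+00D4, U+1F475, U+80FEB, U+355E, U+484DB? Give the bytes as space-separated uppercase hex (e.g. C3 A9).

U+06B9: 2-byte form → DA B9.
U+00D4: 2-byte form → C3 94.
U+1F475: 4-byte form → F0 9F 91 B5.
U+80FEB: 4-byte form → F2 80 BF AB.
U+355E: 3-byte form → E3 95 9E.
U+484DB: 4-byte form → F1 88 93 9B.
Concatenated (19 bytes): DA B9 C3 94 F0 9F 91 B5 F2 80 BF AB E3 95 9E F1 88 93 9B.

DA B9 C3 94 F0 9F 91 B5 F2 80 BF AB E3 95 9E F1 88 93 9B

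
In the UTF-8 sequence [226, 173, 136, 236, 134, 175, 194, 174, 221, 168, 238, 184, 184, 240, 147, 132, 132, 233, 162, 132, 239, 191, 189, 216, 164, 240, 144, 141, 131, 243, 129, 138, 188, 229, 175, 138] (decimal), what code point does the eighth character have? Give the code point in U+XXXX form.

Offset 0: leading byte 0xE2 = 11100010 → 3-byte char #1 = E2 AD 88.
Offset 3: leading byte 0xEC = 11101100 → 3-byte char #2 = EC 86 AF.
Offset 6: leading byte 0xC2 = 11000010 → 2-byte char #3 = C2 AE.
Offset 8: leading byte 0xDD = 11011101 → 2-byte char #4 = DD A8.
Offset 10: leading byte 0xEE = 11101110 → 3-byte char #5 = EE B8 B8.
Offset 13: leading byte 0xF0 = 11110000 → 4-byte char #6 = F0 93 84 84.
Offset 17: leading byte 0xE9 = 11101001 → 3-byte char #7 = E9 A2 84.
Offset 20: leading byte 0xEF = 11101111 → 3-byte char #8 = EF BF BD.
Leading byte 0xEF = 11101111 matches 1110xxxx → 3-byte sequence.
Byte 1: 0xEF = 11101111, payload 1111 (4 bits).
Byte 2: 0xBF = 10111111 (10xxxxxx ✓), payload 111111.
Byte 3: 0xBD = 10111101 (10xxxxxx ✓), payload 111101.
Concatenate: 1111111111111101 = 0xFFFD (16 bits → U+FFFD).

U+FFFD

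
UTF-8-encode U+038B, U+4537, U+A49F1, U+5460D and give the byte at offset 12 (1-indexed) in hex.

1-indexed offset 12 is 0-indexed offset 11.
U+038B → 2-byte form CE 8B at offsets 0–1.
U+4537 → 3-byte form E4 94 B7 at offsets 2–4.
U+A49F1 → 4-byte form F2 A4 A7 B1 at offsets 5–8.
U+5460D → 4-byte form F1 94 98 8D at offsets 9–12.
Offset 11 falls in char 4's range; it's byte 3 of F1 94 98 8D = 0x98.

0x98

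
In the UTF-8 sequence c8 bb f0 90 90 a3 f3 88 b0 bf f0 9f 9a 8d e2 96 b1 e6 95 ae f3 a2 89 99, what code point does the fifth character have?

U+25B1

Offset 0: leading byte 0xC8 = 11001000 → 2-byte char #1 = C8 BB.
Offset 2: leading byte 0xF0 = 11110000 → 4-byte char #2 = F0 90 90 A3.
Offset 6: leading byte 0xF3 = 11110011 → 4-byte char #3 = F3 88 B0 BF.
Offset 10: leading byte 0xF0 = 11110000 → 4-byte char #4 = F0 9F 9A 8D.
Offset 14: leading byte 0xE2 = 11100010 → 3-byte char #5 = E2 96 B1.
Leading byte 0xE2 = 11100010 matches 1110xxxx → 3-byte sequence.
Byte 1: 0xE2 = 11100010, payload 0010 (4 bits).
Byte 2: 0x96 = 10010110 (10xxxxxx ✓), payload 010110.
Byte 3: 0xB1 = 10110001 (10xxxxxx ✓), payload 110001.
Concatenate: 0010010110110001 = 0x25B1 (16 bits → U+25B1).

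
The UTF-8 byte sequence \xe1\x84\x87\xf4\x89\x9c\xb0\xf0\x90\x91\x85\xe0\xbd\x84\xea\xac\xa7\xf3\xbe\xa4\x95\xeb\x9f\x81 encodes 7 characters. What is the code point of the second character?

Offset 0: leading byte 0xE1 = 11100001 → 3-byte char #1 = E1 84 87.
Offset 3: leading byte 0xF4 = 11110100 → 4-byte char #2 = F4 89 9C B0.
Leading byte 0xF4 = 11110100 matches 11110xxx → 4-byte sequence.
Byte 1: 0xF4 = 11110100, payload 100 (3 bits).
Byte 2: 0x89 = 10001001 (10xxxxxx ✓), payload 001001.
Byte 3: 0x9C = 10011100 (10xxxxxx ✓), payload 011100.
Byte 4: 0xB0 = 10110000 (10xxxxxx ✓), payload 110000.
Concatenate: 100001001011100110000 = 0x109730 (21 bits → U+109730).

U+109730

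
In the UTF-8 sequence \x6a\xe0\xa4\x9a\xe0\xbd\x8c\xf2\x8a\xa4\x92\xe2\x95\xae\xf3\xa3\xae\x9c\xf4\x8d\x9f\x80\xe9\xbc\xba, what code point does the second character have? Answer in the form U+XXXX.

Offset 0: leading byte 0x6A = 01101010 → 1-byte char #1 = 6A.
Offset 1: leading byte 0xE0 = 11100000 → 3-byte char #2 = E0 A4 9A.
Leading byte 0xE0 = 11100000 matches 1110xxxx → 3-byte sequence.
Byte 1: 0xE0 = 11100000, payload 0000 (4 bits).
Byte 2: 0xA4 = 10100100 (10xxxxxx ✓), payload 100100.
Byte 3: 0x9A = 10011010 (10xxxxxx ✓), payload 011010.
Concatenate: 0000100100011010 = 0x91A (16 bits → U+091A).

U+091A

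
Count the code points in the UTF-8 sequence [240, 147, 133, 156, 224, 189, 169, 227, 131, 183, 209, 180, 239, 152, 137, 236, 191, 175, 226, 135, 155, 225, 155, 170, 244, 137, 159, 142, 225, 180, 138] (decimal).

10

Byte at offset 0: 0xF0 = 11110000 → 4-byte char (#1). Advance 4.
Byte at offset 4: 0xE0 = 11100000 → 3-byte char (#2). Advance 3.
Byte at offset 7: 0xE3 = 11100011 → 3-byte char (#3). Advance 3.
Byte at offset 10: 0xD1 = 11010001 → 2-byte char (#4). Advance 2.
Byte at offset 12: 0xEF = 11101111 → 3-byte char (#5). Advance 3.
Byte at offset 15: 0xEC = 11101100 → 3-byte char (#6). Advance 3.
Byte at offset 18: 0xE2 = 11100010 → 3-byte char (#7). Advance 3.
Byte at offset 21: 0xE1 = 11100001 → 3-byte char (#8). Advance 3.
Byte at offset 24: 0xF4 = 11110100 → 4-byte char (#9). Advance 4.
Byte at offset 28: 0xE1 = 11100001 → 3-byte char (#10). Advance 3.
Reached end at offset 31 after 10 code points.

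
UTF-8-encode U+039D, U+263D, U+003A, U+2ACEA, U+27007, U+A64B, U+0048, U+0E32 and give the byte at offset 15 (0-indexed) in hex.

0x99

U+039D → 2-byte form CE 9D at offsets 0–1.
U+263D → 3-byte form E2 98 BD at offsets 2–4.
U+003A → 1-byte form 3A at offsets 5–5.
U+2ACEA → 4-byte form F0 AA B3 AA at offsets 6–9.
U+27007 → 4-byte form F0 A7 80 87 at offsets 10–13.
U+A64B → 3-byte form EA 99 8B at offsets 14–16.
Offset 15 falls in char 6's range; it's byte 2 of EA 99 8B = 0x99.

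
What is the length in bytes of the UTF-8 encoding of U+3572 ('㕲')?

U+3572 = 0x3572. UTF-8 uses 1 byte below 0x80, 2 below 0x800, 3 below 0x10000, 4 up to 0x10FFFF. 0x3572 is in U+0800–U+FFFF → 3 bytes.

3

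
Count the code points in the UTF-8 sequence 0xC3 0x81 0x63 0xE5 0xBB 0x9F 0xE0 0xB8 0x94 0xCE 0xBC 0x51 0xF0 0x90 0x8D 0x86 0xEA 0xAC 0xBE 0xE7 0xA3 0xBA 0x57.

Byte at offset 0: 0xC3 = 11000011 → 2-byte char (#1). Advance 2.
Byte at offset 2: 0x63 = 01100011 → 1-byte char (#2). Advance 1.
Byte at offset 3: 0xE5 = 11100101 → 3-byte char (#3). Advance 3.
Byte at offset 6: 0xE0 = 11100000 → 3-byte char (#4). Advance 3.
Byte at offset 9: 0xCE = 11001110 → 2-byte char (#5). Advance 2.
Byte at offset 11: 0x51 = 01010001 → 1-byte char (#6). Advance 1.
Byte at offset 12: 0xF0 = 11110000 → 4-byte char (#7). Advance 4.
Byte at offset 16: 0xEA = 11101010 → 3-byte char (#8). Advance 3.
Byte at offset 19: 0xE7 = 11100111 → 3-byte char (#9). Advance 3.
Byte at offset 22: 0x57 = 01010111 → 1-byte char (#10). Advance 1.
Reached end at offset 23 after 10 code points.

10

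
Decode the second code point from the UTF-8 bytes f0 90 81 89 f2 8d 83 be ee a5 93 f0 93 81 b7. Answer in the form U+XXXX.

U+8D0FE

Offset 0: leading byte 0xF0 = 11110000 → 4-byte char #1 = F0 90 81 89.
Offset 4: leading byte 0xF2 = 11110010 → 4-byte char #2 = F2 8D 83 BE.
Leading byte 0xF2 = 11110010 matches 11110xxx → 4-byte sequence.
Byte 1: 0xF2 = 11110010, payload 010 (3 bits).
Byte 2: 0x8D = 10001101 (10xxxxxx ✓), payload 001101.
Byte 3: 0x83 = 10000011 (10xxxxxx ✓), payload 000011.
Byte 4: 0xBE = 10111110 (10xxxxxx ✓), payload 111110.
Concatenate: 010001101000011111110 = 0x8D0FE (21 bits → U+8D0FE).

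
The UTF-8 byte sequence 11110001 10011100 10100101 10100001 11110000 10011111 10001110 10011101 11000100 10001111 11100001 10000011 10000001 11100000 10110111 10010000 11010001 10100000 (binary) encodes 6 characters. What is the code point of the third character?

U+010F

Offset 0: leading byte 0xF1 = 11110001 → 4-byte char #1 = F1 9C A5 A1.
Offset 4: leading byte 0xF0 = 11110000 → 4-byte char #2 = F0 9F 8E 9D.
Offset 8: leading byte 0xC4 = 11000100 → 2-byte char #3 = C4 8F.
Leading byte 0xC4 = 11000100 matches 110xxxxx → 2-byte sequence.
Byte 1: 0xC4 = 11000100, payload 00100 (5 bits).
Byte 2: 0x8F = 10001111 (10xxxxxx ✓), payload 001111.
Concatenate: 00100001111 = 0x10F (11 bits → U+010F).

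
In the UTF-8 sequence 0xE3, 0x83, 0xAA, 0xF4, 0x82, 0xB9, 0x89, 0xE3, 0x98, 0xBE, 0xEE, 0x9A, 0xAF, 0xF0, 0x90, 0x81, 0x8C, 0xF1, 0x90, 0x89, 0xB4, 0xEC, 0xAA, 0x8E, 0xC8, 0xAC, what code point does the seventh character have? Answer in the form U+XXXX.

Offset 0: leading byte 0xE3 = 11100011 → 3-byte char #1 = E3 83 AA.
Offset 3: leading byte 0xF4 = 11110100 → 4-byte char #2 = F4 82 B9 89.
Offset 7: leading byte 0xE3 = 11100011 → 3-byte char #3 = E3 98 BE.
Offset 10: leading byte 0xEE = 11101110 → 3-byte char #4 = EE 9A AF.
Offset 13: leading byte 0xF0 = 11110000 → 4-byte char #5 = F0 90 81 8C.
Offset 17: leading byte 0xF1 = 11110001 → 4-byte char #6 = F1 90 89 B4.
Offset 21: leading byte 0xEC = 11101100 → 3-byte char #7 = EC AA 8E.
Leading byte 0xEC = 11101100 matches 1110xxxx → 3-byte sequence.
Byte 1: 0xEC = 11101100, payload 1100 (4 bits).
Byte 2: 0xAA = 10101010 (10xxxxxx ✓), payload 101010.
Byte 3: 0x8E = 10001110 (10xxxxxx ✓), payload 001110.
Concatenate: 1100101010001110 = 0xCA8E (16 bits → U+CA8E).

U+CA8E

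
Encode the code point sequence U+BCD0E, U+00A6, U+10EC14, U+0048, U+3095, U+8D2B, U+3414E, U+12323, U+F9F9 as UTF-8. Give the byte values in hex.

U+BCD0E: 4-byte form → F2 BC B4 8E.
U+00A6: 2-byte form → C2 A6.
U+10EC14: 4-byte form → F4 8E B0 94.
U+0048: 1-byte form → 48.
U+3095: 3-byte form → E3 82 95.
U+8D2B: 3-byte form → E8 B4 AB.
U+3414E: 4-byte form → F0 B4 85 8E.
U+12323: 4-byte form → F0 92 8C A3.
U+F9F9: 3-byte form → EF A7 B9.
Concatenated (28 bytes): F2 BC B4 8E C2 A6 F4 8E B0 94 48 E3 82 95 E8 B4 AB F0 B4 85 8E F0 92 8C A3 EF A7 B9.

F2 BC B4 8E C2 A6 F4 8E B0 94 48 E3 82 95 E8 B4 AB F0 B4 85 8E F0 92 8C A3 EF A7 B9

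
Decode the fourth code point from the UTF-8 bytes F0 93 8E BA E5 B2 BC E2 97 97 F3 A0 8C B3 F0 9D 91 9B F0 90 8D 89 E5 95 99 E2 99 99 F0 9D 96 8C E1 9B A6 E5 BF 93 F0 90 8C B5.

Offset 0: leading byte 0xF0 = 11110000 → 4-byte char #1 = F0 93 8E BA.
Offset 4: leading byte 0xE5 = 11100101 → 3-byte char #2 = E5 B2 BC.
Offset 7: leading byte 0xE2 = 11100010 → 3-byte char #3 = E2 97 97.
Offset 10: leading byte 0xF3 = 11110011 → 4-byte char #4 = F3 A0 8C B3.
Leading byte 0xF3 = 11110011 matches 11110xxx → 4-byte sequence.
Byte 1: 0xF3 = 11110011, payload 011 (3 bits).
Byte 2: 0xA0 = 10100000 (10xxxxxx ✓), payload 100000.
Byte 3: 0x8C = 10001100 (10xxxxxx ✓), payload 001100.
Byte 4: 0xB3 = 10110011 (10xxxxxx ✓), payload 110011.
Concatenate: 011100000001100110011 = 0xE0333 (21 bits → U+E0333).

U+E0333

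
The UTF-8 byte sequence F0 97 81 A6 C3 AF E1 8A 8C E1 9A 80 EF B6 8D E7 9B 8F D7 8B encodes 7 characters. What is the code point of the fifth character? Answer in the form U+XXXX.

U+FD8D

Offset 0: leading byte 0xF0 = 11110000 → 4-byte char #1 = F0 97 81 A6.
Offset 4: leading byte 0xC3 = 11000011 → 2-byte char #2 = C3 AF.
Offset 6: leading byte 0xE1 = 11100001 → 3-byte char #3 = E1 8A 8C.
Offset 9: leading byte 0xE1 = 11100001 → 3-byte char #4 = E1 9A 80.
Offset 12: leading byte 0xEF = 11101111 → 3-byte char #5 = EF B6 8D.
Leading byte 0xEF = 11101111 matches 1110xxxx → 3-byte sequence.
Byte 1: 0xEF = 11101111, payload 1111 (4 bits).
Byte 2: 0xB6 = 10110110 (10xxxxxx ✓), payload 110110.
Byte 3: 0x8D = 10001101 (10xxxxxx ✓), payload 001101.
Concatenate: 1111110110001101 = 0xFD8D (16 bits → U+FD8D).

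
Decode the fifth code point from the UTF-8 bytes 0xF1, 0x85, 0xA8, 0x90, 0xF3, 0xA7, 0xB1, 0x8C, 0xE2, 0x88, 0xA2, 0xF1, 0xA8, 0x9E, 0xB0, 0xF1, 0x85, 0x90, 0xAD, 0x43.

Offset 0: leading byte 0xF1 = 11110001 → 4-byte char #1 = F1 85 A8 90.
Offset 4: leading byte 0xF3 = 11110011 → 4-byte char #2 = F3 A7 B1 8C.
Offset 8: leading byte 0xE2 = 11100010 → 3-byte char #3 = E2 88 A2.
Offset 11: leading byte 0xF1 = 11110001 → 4-byte char #4 = F1 A8 9E B0.
Offset 15: leading byte 0xF1 = 11110001 → 4-byte char #5 = F1 85 90 AD.
Leading byte 0xF1 = 11110001 matches 11110xxx → 4-byte sequence.
Byte 1: 0xF1 = 11110001, payload 001 (3 bits).
Byte 2: 0x85 = 10000101 (10xxxxxx ✓), payload 000101.
Byte 3: 0x90 = 10010000 (10xxxxxx ✓), payload 010000.
Byte 4: 0xAD = 10101101 (10xxxxxx ✓), payload 101101.
Concatenate: 001000101010000101101 = 0x4542D (21 bits → U+4542D).

U+4542D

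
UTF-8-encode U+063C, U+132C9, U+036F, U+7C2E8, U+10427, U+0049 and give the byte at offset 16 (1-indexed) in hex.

1-indexed offset 16 is 0-indexed offset 15.
U+063C → 2-byte form D8 BC at offsets 0–1.
U+132C9 → 4-byte form F0 93 8B 89 at offsets 2–5.
U+036F → 2-byte form CD AF at offsets 6–7.
U+7C2E8 → 4-byte form F1 BC 8B A8 at offsets 8–11.
U+10427 → 4-byte form F0 90 90 A7 at offsets 12–15.
Offset 15 falls in char 5's range; it's byte 4 of F0 90 90 A7 = 0xA7.

0xA7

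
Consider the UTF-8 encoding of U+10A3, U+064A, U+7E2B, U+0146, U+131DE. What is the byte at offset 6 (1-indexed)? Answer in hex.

1-indexed offset 6 is 0-indexed offset 5.
U+10A3 → 3-byte form E1 82 A3 at offsets 0–2.
U+064A → 2-byte form D9 8A at offsets 3–4.
U+7E2B → 3-byte form E7 B8 AB at offsets 5–7.
Offset 5 falls in char 3's range; it's byte 1 of E7 B8 AB = 0xE7.

0xE7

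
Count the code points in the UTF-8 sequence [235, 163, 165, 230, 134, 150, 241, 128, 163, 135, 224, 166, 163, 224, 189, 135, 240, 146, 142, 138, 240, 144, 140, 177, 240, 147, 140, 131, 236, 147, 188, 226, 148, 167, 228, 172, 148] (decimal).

Byte at offset 0: 0xEB = 11101011 → 3-byte char (#1). Advance 3.
Byte at offset 3: 0xE6 = 11100110 → 3-byte char (#2). Advance 3.
Byte at offset 6: 0xF1 = 11110001 → 4-byte char (#3). Advance 4.
Byte at offset 10: 0xE0 = 11100000 → 3-byte char (#4). Advance 3.
Byte at offset 13: 0xE0 = 11100000 → 3-byte char (#5). Advance 3.
Byte at offset 16: 0xF0 = 11110000 → 4-byte char (#6). Advance 4.
Byte at offset 20: 0xF0 = 11110000 → 4-byte char (#7). Advance 4.
Byte at offset 24: 0xF0 = 11110000 → 4-byte char (#8). Advance 4.
Byte at offset 28: 0xEC = 11101100 → 3-byte char (#9). Advance 3.
Byte at offset 31: 0xE2 = 11100010 → 3-byte char (#10). Advance 3.
Byte at offset 34: 0xE4 = 11100100 → 3-byte char (#11). Advance 3.
Reached end at offset 37 after 11 code points.

11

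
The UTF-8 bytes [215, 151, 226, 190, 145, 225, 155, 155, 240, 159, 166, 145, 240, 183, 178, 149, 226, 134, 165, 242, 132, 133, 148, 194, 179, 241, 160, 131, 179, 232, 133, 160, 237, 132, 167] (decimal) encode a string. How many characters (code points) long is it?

11

Byte at offset 0: 0xD7 = 11010111 → 2-byte char (#1). Advance 2.
Byte at offset 2: 0xE2 = 11100010 → 3-byte char (#2). Advance 3.
Byte at offset 5: 0xE1 = 11100001 → 3-byte char (#3). Advance 3.
Byte at offset 8: 0xF0 = 11110000 → 4-byte char (#4). Advance 4.
Byte at offset 12: 0xF0 = 11110000 → 4-byte char (#5). Advance 4.
Byte at offset 16: 0xE2 = 11100010 → 3-byte char (#6). Advance 3.
Byte at offset 19: 0xF2 = 11110010 → 4-byte char (#7). Advance 4.
Byte at offset 23: 0xC2 = 11000010 → 2-byte char (#8). Advance 2.
Byte at offset 25: 0xF1 = 11110001 → 4-byte char (#9). Advance 4.
Byte at offset 29: 0xE8 = 11101000 → 3-byte char (#10). Advance 3.
Byte at offset 32: 0xED = 11101101 → 3-byte char (#11). Advance 3.
Reached end at offset 35 after 11 code points.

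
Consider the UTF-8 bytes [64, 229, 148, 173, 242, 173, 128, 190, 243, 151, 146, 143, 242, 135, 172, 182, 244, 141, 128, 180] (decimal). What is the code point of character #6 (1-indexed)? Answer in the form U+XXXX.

U+10D034

Offset 0: leading byte 0x40 = 01000000 → 1-byte char #1 = 40.
Offset 1: leading byte 0xE5 = 11100101 → 3-byte char #2 = E5 94 AD.
Offset 4: leading byte 0xF2 = 11110010 → 4-byte char #3 = F2 AD 80 BE.
Offset 8: leading byte 0xF3 = 11110011 → 4-byte char #4 = F3 97 92 8F.
Offset 12: leading byte 0xF2 = 11110010 → 4-byte char #5 = F2 87 AC B6.
Offset 16: leading byte 0xF4 = 11110100 → 4-byte char #6 = F4 8D 80 B4.
Leading byte 0xF4 = 11110100 matches 11110xxx → 4-byte sequence.
Byte 1: 0xF4 = 11110100, payload 100 (3 bits).
Byte 2: 0x8D = 10001101 (10xxxxxx ✓), payload 001101.
Byte 3: 0x80 = 10000000 (10xxxxxx ✓), payload 000000.
Byte 4: 0xB4 = 10110100 (10xxxxxx ✓), payload 110100.
Concatenate: 100001101000000110100 = 0x10D034 (21 bits → U+10D034).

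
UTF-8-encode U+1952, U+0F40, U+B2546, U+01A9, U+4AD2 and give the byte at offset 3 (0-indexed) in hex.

0xE0

U+1952 → 3-byte form E1 A5 92 at offsets 0–2.
U+0F40 → 3-byte form E0 BD 80 at offsets 3–5.
Offset 3 falls in char 2's range; it's byte 1 of E0 BD 80 = 0xE0.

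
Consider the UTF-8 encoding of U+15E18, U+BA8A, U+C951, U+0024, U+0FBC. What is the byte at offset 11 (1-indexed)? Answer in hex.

0x24

1-indexed offset 11 is 0-indexed offset 10.
U+15E18 → 4-byte form F0 95 B8 98 at offsets 0–3.
U+BA8A → 3-byte form EB AA 8A at offsets 4–6.
U+C951 → 3-byte form EC A5 91 at offsets 7–9.
U+0024 → 1-byte form 24 at offsets 10–10.
Offset 10 falls in char 4's range; it's byte 1 of 24 = 0x24.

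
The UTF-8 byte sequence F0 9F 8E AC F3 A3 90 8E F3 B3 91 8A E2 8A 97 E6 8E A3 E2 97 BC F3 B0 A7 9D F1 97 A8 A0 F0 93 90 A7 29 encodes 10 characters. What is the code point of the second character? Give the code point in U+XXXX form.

Offset 0: leading byte 0xF0 = 11110000 → 4-byte char #1 = F0 9F 8E AC.
Offset 4: leading byte 0xF3 = 11110011 → 4-byte char #2 = F3 A3 90 8E.
Leading byte 0xF3 = 11110011 matches 11110xxx → 4-byte sequence.
Byte 1: 0xF3 = 11110011, payload 011 (3 bits).
Byte 2: 0xA3 = 10100011 (10xxxxxx ✓), payload 100011.
Byte 3: 0x90 = 10010000 (10xxxxxx ✓), payload 010000.
Byte 4: 0x8E = 10001110 (10xxxxxx ✓), payload 001110.
Concatenate: 011100011010000001110 = 0xE340E (21 bits → U+E340E).

U+E340E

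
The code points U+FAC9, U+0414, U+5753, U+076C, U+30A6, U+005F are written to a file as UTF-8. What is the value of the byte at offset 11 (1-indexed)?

0xE3

1-indexed offset 11 is 0-indexed offset 10.
U+FAC9 → 3-byte form EF AB 89 at offsets 0–2.
U+0414 → 2-byte form D0 94 at offsets 3–4.
U+5753 → 3-byte form E5 9D 93 at offsets 5–7.
U+076C → 2-byte form DD AC at offsets 8–9.
U+30A6 → 3-byte form E3 82 A6 at offsets 10–12.
Offset 10 falls in char 5's range; it's byte 1 of E3 82 A6 = 0xE3.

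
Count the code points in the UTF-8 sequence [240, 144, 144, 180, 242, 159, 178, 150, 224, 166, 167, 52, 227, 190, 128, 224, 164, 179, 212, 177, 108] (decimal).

Byte at offset 0: 0xF0 = 11110000 → 4-byte char (#1). Advance 4.
Byte at offset 4: 0xF2 = 11110010 → 4-byte char (#2). Advance 4.
Byte at offset 8: 0xE0 = 11100000 → 3-byte char (#3). Advance 3.
Byte at offset 11: 0x34 = 00110100 → 1-byte char (#4). Advance 1.
Byte at offset 12: 0xE3 = 11100011 → 3-byte char (#5). Advance 3.
Byte at offset 15: 0xE0 = 11100000 → 3-byte char (#6). Advance 3.
Byte at offset 18: 0xD4 = 11010100 → 2-byte char (#7). Advance 2.
Byte at offset 20: 0x6C = 01101100 → 1-byte char (#8). Advance 1.
Reached end at offset 21 after 8 code points.

8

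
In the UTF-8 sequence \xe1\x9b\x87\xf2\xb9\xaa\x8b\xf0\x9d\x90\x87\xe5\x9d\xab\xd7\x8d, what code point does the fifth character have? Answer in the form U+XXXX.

U+05CD

Offset 0: leading byte 0xE1 = 11100001 → 3-byte char #1 = E1 9B 87.
Offset 3: leading byte 0xF2 = 11110010 → 4-byte char #2 = F2 B9 AA 8B.
Offset 7: leading byte 0xF0 = 11110000 → 4-byte char #3 = F0 9D 90 87.
Offset 11: leading byte 0xE5 = 11100101 → 3-byte char #4 = E5 9D AB.
Offset 14: leading byte 0xD7 = 11010111 → 2-byte char #5 = D7 8D.
Leading byte 0xD7 = 11010111 matches 110xxxxx → 2-byte sequence.
Byte 1: 0xD7 = 11010111, payload 10111 (5 bits).
Byte 2: 0x8D = 10001101 (10xxxxxx ✓), payload 001101.
Concatenate: 10111001101 = 0x5CD (11 bits → U+05CD).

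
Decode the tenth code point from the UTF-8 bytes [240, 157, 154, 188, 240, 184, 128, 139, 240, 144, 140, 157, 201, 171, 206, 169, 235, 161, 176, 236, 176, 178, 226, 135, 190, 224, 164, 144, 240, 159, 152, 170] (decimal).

Offset 0: leading byte 0xF0 = 11110000 → 4-byte char #1 = F0 9D 9A BC.
Offset 4: leading byte 0xF0 = 11110000 → 4-byte char #2 = F0 B8 80 8B.
Offset 8: leading byte 0xF0 = 11110000 → 4-byte char #3 = F0 90 8C 9D.
Offset 12: leading byte 0xC9 = 11001001 → 2-byte char #4 = C9 AB.
Offset 14: leading byte 0xCE = 11001110 → 2-byte char #5 = CE A9.
Offset 16: leading byte 0xEB = 11101011 → 3-byte char #6 = EB A1 B0.
Offset 19: leading byte 0xEC = 11101100 → 3-byte char #7 = EC B0 B2.
Offset 22: leading byte 0xE2 = 11100010 → 3-byte char #8 = E2 87 BE.
Offset 25: leading byte 0xE0 = 11100000 → 3-byte char #9 = E0 A4 90.
Offset 28: leading byte 0xF0 = 11110000 → 4-byte char #10 = F0 9F 98 AA.
Leading byte 0xF0 = 11110000 matches 11110xxx → 4-byte sequence.
Byte 1: 0xF0 = 11110000, payload 000 (3 bits).
Byte 2: 0x9F = 10011111 (10xxxxxx ✓), payload 011111.
Byte 3: 0x98 = 10011000 (10xxxxxx ✓), payload 011000.
Byte 4: 0xAA = 10101010 (10xxxxxx ✓), payload 101010.
Concatenate: 000011111011000101010 = 0x1F62A (21 bits → U+1F62A).

U+1F62A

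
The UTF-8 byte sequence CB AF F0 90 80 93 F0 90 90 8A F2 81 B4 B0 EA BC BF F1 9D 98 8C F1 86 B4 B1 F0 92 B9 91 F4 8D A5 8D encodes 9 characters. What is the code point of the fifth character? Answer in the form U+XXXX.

Offset 0: leading byte 0xCB = 11001011 → 2-byte char #1 = CB AF.
Offset 2: leading byte 0xF0 = 11110000 → 4-byte char #2 = F0 90 80 93.
Offset 6: leading byte 0xF0 = 11110000 → 4-byte char #3 = F0 90 90 8A.
Offset 10: leading byte 0xF2 = 11110010 → 4-byte char #4 = F2 81 B4 B0.
Offset 14: leading byte 0xEA = 11101010 → 3-byte char #5 = EA BC BF.
Leading byte 0xEA = 11101010 matches 1110xxxx → 3-byte sequence.
Byte 1: 0xEA = 11101010, payload 1010 (4 bits).
Byte 2: 0xBC = 10111100 (10xxxxxx ✓), payload 111100.
Byte 3: 0xBF = 10111111 (10xxxxxx ✓), payload 111111.
Concatenate: 1010111100111111 = 0xAF3F (16 bits → U+AF3F).

U+AF3F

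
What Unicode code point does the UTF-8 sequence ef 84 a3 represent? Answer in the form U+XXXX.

U+F123

Leading byte 0xEF = 11101111 matches 1110xxxx → 3-byte sequence.
Byte 1: 0xEF = 11101111, payload 1111 (4 bits).
Byte 2: 0x84 = 10000100 (10xxxxxx ✓), payload 000100.
Byte 3: 0xA3 = 10100011 (10xxxxxx ✓), payload 100011.
Concatenate: 1111000100100011 = 0xF123 (16 bits → U+F123).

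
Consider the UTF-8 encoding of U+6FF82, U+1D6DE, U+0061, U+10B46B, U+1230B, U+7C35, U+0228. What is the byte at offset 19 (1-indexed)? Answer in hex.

0xB0

1-indexed offset 19 is 0-indexed offset 18.
U+6FF82 → 4-byte form F1 AF BE 82 at offsets 0–3.
U+1D6DE → 4-byte form F0 9D 9B 9E at offsets 4–7.
U+0061 → 1-byte form 61 at offsets 8–8.
U+10B46B → 4-byte form F4 8B 91 AB at offsets 9–12.
U+1230B → 4-byte form F0 92 8C 8B at offsets 13–16.
U+7C35 → 3-byte form E7 B0 B5 at offsets 17–19.
Offset 18 falls in char 6's range; it's byte 2 of E7 B0 B5 = 0xB0.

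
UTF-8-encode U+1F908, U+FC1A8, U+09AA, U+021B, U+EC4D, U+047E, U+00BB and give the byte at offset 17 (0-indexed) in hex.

0xBE

U+1F908 → 4-byte form F0 9F A4 88 at offsets 0–3.
U+FC1A8 → 4-byte form F3 BC 86 A8 at offsets 4–7.
U+09AA → 3-byte form E0 A6 AA at offsets 8–10.
U+021B → 2-byte form C8 9B at offsets 11–12.
U+EC4D → 3-byte form EE B1 8D at offsets 13–15.
U+047E → 2-byte form D1 BE at offsets 16–17.
Offset 17 falls in char 6's range; it's byte 2 of D1 BE = 0xBE.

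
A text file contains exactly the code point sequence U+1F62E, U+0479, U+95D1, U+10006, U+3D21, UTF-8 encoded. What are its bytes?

F0 9F 98 AE D1 B9 E9 97 91 F0 90 80 86 E3 B4 A1

U+1F62E: 4-byte form → F0 9F 98 AE.
U+0479: 2-byte form → D1 B9.
U+95D1: 3-byte form → E9 97 91.
U+10006: 4-byte form → F0 90 80 86.
U+3D21: 3-byte form → E3 B4 A1.
Concatenated (16 bytes): F0 9F 98 AE D1 B9 E9 97 91 F0 90 80 86 E3 B4 A1.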